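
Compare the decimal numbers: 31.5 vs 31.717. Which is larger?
31.717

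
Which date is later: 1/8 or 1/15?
1/15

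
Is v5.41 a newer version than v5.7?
Yes. Version numbers are compared segment by segment as integers, not as decimals: minor version 41 > 7, so v5.41 > v5.7 (even though the decimal 5.41 < 5.7).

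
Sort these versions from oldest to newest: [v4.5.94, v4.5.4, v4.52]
[v4.5.4, v4.5.94, v4.52]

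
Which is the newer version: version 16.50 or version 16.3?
version 16.50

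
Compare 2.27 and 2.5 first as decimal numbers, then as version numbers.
As decimals: 2.27 < 2.5. As versions: v2.27 > v2.5 (minor version 27 > 5).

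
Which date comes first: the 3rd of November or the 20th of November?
the 3rd of November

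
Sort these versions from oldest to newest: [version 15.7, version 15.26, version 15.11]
[version 15.7, version 15.11, version 15.26]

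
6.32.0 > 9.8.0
False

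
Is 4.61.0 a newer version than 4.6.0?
Yes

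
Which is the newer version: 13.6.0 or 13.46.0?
13.46.0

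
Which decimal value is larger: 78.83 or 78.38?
78.83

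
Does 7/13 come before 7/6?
No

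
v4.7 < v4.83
True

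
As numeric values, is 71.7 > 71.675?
True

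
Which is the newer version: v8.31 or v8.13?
v8.31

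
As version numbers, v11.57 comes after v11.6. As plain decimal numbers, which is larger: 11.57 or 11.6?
11.6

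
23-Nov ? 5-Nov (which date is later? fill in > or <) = >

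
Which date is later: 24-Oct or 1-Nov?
1-Nov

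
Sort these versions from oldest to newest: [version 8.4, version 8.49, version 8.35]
[version 8.4, version 8.35, version 8.49]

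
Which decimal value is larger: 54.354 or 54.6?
54.6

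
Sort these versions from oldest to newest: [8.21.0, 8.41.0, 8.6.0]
[8.6.0, 8.21.0, 8.41.0]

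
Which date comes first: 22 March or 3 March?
3 March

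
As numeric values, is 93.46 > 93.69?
False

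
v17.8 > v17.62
False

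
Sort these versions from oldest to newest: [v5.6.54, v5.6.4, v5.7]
[v5.6.4, v5.6.54, v5.7]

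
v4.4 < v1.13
False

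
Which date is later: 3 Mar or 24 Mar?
24 Mar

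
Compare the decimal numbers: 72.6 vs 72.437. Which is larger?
72.6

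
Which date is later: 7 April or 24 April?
24 April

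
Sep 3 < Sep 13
True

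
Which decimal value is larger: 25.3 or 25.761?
25.761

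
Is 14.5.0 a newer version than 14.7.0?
No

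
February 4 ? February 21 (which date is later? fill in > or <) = <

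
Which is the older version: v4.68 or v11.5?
v4.68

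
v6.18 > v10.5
False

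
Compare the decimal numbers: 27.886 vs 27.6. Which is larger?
27.886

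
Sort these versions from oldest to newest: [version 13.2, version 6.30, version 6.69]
[version 6.30, version 6.69, version 13.2]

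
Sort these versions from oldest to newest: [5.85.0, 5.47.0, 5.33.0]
[5.33.0, 5.47.0, 5.85.0]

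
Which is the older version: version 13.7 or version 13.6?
version 13.6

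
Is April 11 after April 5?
Yes. Day 11 comes after day 5 in April — this is a date comparison, not a decimal one (the decimal 4.11 would be smaller than 4.5).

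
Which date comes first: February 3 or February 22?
February 3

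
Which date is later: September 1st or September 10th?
September 10th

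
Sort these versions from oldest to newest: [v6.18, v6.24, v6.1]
[v6.1, v6.18, v6.24]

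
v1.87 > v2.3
False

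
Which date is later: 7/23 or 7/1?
7/23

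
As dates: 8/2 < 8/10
True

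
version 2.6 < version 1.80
False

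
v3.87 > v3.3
True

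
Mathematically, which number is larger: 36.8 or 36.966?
36.966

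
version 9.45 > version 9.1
True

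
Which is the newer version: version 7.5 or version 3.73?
version 7.5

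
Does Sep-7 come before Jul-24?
No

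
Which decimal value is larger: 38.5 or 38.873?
38.873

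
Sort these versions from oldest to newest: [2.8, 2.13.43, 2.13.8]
[2.8, 2.13.8, 2.13.43]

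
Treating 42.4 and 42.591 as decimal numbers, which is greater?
42.591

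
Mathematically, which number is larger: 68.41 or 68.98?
68.98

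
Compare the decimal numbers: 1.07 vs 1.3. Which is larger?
1.3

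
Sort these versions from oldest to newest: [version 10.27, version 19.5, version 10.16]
[version 10.16, version 10.27, version 19.5]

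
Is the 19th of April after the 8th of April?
Yes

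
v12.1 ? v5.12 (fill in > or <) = >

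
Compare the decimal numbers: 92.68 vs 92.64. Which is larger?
92.68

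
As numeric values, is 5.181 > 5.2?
False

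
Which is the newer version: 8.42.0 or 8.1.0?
8.42.0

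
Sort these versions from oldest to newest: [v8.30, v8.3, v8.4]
[v8.3, v8.4, v8.30]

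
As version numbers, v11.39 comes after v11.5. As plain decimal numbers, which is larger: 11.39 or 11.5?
11.5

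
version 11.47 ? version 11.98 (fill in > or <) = <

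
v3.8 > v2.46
True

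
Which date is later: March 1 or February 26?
March 1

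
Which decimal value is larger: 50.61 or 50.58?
50.61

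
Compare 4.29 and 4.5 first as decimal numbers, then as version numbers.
As decimals: 4.29 < 4.5. As versions: v4.29 > v4.5 (minor version 29 > 5).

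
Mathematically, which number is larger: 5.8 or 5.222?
5.8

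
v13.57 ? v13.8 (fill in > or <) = >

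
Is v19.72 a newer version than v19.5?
Yes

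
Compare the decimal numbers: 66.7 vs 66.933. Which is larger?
66.933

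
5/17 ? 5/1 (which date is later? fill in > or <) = >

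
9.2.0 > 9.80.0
False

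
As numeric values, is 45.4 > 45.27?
True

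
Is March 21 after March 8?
Yes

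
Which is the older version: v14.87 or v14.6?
v14.6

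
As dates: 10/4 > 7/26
True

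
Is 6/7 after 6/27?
No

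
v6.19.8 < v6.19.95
True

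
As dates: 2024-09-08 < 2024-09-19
True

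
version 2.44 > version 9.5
False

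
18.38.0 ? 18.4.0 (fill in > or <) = >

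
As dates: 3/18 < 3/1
False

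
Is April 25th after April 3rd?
Yes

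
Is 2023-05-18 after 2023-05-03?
Yes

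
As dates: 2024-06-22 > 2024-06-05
True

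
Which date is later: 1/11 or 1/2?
1/11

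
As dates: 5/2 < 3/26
False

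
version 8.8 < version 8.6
False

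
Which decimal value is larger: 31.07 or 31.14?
31.14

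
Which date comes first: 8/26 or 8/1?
8/1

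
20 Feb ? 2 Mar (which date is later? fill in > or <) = <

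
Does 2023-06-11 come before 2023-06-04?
No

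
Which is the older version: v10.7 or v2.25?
v2.25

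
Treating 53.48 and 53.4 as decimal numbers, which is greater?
53.48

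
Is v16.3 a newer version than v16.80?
No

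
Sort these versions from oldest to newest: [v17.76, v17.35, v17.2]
[v17.2, v17.35, v17.76]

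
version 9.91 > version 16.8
False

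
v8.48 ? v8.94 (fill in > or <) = <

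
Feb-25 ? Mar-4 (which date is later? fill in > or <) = <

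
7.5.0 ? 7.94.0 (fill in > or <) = <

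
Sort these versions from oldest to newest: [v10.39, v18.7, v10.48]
[v10.39, v10.48, v18.7]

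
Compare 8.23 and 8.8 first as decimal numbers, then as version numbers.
As decimals: 8.23 < 8.8. As versions: v8.23 > v8.8 (minor version 23 > 8).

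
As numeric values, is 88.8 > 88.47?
True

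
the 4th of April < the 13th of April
True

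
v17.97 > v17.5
True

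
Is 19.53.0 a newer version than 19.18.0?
Yes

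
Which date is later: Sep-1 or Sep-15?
Sep-15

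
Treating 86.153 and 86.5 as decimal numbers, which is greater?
86.5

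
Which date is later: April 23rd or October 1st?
October 1st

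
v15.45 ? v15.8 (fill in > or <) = >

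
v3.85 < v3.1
False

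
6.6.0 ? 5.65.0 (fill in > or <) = >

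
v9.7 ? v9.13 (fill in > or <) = <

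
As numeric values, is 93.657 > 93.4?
True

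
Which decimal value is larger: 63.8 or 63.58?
63.8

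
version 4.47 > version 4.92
False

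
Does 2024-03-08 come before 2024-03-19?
Yes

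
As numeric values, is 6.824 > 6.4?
True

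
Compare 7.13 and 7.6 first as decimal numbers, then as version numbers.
As decimals: 7.13 < 7.6. As versions: v7.13 > v7.6 (minor version 13 > 6).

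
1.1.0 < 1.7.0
True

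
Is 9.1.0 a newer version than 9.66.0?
No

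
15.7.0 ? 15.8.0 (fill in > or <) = <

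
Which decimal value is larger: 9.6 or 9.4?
9.6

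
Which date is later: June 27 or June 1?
June 27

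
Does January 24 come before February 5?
Yes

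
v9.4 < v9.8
True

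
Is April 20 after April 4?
Yes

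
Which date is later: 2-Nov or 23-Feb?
2-Nov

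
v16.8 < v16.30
True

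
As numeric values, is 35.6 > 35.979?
False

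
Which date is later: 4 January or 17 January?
17 January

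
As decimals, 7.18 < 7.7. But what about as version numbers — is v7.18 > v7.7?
True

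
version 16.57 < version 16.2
False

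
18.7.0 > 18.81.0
False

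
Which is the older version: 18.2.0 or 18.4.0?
18.2.0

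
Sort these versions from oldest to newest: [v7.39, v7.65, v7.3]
[v7.3, v7.39, v7.65]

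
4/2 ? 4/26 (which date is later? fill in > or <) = <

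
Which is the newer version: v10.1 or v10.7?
v10.7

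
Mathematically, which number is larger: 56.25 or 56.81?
56.81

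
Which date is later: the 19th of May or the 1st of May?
the 19th of May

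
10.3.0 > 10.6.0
False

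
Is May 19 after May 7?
Yes. Day 19 comes after day 7 in May — this is a date comparison, not a decimal one (the decimal 5.19 would be smaller than 5.7).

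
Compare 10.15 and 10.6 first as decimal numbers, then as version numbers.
As decimals: 10.15 < 10.6. As versions: v10.15 > v10.6 (minor version 15 > 6).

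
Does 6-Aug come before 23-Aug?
Yes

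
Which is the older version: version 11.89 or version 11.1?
version 11.1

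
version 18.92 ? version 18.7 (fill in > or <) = >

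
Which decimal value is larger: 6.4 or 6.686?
6.686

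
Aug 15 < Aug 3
False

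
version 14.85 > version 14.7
True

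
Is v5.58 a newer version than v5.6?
Yes. Version numbers are compared segment by segment as integers, not as decimals: minor version 58 > 6, so v5.58 > v5.6 (even though the decimal 5.58 < 5.6).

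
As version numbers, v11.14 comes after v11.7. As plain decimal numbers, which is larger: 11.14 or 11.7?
11.7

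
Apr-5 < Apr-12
True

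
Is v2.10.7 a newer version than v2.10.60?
No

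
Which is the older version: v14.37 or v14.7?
v14.7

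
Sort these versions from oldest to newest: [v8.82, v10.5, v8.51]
[v8.51, v8.82, v10.5]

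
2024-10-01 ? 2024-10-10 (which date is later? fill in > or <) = <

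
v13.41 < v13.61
True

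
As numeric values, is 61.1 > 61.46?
False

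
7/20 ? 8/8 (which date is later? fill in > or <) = <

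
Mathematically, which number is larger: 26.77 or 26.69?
26.77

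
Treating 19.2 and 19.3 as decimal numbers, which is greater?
19.3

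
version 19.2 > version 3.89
True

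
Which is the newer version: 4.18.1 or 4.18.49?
4.18.49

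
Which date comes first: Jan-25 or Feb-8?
Jan-25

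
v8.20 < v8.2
False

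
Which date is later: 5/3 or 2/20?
5/3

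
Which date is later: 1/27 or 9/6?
9/6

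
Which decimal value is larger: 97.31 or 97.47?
97.47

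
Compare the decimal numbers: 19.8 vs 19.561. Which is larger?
19.8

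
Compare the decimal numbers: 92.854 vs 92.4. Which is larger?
92.854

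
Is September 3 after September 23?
No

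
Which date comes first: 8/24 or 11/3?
8/24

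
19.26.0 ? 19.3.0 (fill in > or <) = >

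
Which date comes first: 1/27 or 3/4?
1/27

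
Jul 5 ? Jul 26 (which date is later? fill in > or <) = <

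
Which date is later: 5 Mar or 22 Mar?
22 Mar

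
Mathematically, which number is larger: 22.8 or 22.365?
22.8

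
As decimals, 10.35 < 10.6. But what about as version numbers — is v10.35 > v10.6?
True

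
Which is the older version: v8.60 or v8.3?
v8.3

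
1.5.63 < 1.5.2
False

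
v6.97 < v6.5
False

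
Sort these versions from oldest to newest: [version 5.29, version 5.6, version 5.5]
[version 5.5, version 5.6, version 5.29]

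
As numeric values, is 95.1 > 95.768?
False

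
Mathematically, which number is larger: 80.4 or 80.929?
80.929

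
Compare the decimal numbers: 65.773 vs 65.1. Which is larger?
65.773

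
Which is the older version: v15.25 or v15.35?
v15.25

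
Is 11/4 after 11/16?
No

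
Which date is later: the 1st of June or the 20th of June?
the 20th of June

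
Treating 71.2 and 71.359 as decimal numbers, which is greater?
71.359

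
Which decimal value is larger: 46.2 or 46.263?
46.263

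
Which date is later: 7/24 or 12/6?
12/6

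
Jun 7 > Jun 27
False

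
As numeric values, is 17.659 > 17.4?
True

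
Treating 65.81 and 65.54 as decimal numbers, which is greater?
65.81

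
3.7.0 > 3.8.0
False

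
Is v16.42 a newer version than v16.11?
Yes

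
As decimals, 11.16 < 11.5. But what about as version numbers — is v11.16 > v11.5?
True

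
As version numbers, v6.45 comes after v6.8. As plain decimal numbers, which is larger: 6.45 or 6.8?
6.8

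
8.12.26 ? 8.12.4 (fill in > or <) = >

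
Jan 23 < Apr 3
True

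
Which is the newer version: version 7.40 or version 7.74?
version 7.74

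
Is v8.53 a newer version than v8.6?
Yes. Version numbers are compared segment by segment as integers, not as decimals: minor version 53 > 6, so v8.53 > v8.6 (even though the decimal 8.53 < 8.6).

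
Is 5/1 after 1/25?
Yes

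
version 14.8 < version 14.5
False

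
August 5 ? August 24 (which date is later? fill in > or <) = <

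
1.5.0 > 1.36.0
False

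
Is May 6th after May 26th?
No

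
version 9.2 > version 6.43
True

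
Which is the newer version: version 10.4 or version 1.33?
version 10.4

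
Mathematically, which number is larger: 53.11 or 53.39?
53.39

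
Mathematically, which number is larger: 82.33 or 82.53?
82.53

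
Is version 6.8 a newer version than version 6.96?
No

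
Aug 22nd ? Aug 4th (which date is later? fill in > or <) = >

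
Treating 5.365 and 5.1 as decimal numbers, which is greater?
5.365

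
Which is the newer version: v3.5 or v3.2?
v3.5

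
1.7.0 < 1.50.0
True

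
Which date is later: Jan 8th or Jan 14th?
Jan 14th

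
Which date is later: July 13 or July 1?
July 13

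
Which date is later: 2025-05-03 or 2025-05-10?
2025-05-10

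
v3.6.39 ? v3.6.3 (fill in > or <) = >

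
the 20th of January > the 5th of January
True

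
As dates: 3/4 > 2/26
True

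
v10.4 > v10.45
False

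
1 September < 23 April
False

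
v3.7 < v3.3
False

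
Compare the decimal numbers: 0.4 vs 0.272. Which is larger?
0.4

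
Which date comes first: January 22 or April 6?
January 22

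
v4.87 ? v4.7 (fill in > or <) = >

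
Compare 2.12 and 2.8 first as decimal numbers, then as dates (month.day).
As decimals: 2.12 < 2.8. As dates: 2/12 is later than 2/8 (day 12 > day 8).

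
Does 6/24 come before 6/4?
No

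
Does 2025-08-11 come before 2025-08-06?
No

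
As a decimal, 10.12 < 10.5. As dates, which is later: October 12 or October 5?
October 12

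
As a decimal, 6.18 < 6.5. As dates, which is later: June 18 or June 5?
June 18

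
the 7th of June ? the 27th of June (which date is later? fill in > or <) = <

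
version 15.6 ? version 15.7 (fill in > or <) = <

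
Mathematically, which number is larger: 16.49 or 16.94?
16.94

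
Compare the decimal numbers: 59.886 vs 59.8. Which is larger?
59.886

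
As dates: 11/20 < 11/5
False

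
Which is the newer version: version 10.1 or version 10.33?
version 10.33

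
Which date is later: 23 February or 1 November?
1 November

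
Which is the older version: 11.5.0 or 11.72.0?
11.5.0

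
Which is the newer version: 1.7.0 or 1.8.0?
1.8.0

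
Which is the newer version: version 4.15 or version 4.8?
version 4.15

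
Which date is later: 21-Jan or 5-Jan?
21-Jan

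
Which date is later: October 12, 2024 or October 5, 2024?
October 12, 2024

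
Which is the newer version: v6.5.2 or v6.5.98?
v6.5.98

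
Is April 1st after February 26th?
Yes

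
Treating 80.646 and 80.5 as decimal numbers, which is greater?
80.646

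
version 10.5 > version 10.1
True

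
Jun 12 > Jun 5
True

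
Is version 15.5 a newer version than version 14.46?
Yes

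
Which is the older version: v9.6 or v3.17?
v3.17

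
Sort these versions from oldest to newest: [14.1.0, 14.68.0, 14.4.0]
[14.1.0, 14.4.0, 14.68.0]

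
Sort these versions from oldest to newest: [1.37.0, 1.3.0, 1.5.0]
[1.3.0, 1.5.0, 1.37.0]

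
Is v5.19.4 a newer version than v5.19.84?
No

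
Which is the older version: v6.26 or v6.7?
v6.7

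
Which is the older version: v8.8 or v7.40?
v7.40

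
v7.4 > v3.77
True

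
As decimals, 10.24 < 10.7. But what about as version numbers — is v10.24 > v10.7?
True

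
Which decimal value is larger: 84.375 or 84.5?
84.5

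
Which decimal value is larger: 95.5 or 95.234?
95.5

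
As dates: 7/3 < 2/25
False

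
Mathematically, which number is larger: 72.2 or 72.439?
72.439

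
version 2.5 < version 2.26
True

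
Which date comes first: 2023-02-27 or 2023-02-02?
2023-02-02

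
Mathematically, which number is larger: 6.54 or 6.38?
6.54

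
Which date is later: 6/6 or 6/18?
6/18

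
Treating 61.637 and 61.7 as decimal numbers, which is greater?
61.7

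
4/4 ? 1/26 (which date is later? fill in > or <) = >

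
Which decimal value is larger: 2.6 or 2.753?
2.753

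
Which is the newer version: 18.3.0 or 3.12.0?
18.3.0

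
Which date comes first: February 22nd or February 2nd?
February 2nd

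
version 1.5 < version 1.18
True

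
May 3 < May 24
True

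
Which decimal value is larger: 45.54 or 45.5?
45.54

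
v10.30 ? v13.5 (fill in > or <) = <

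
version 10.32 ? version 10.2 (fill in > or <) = >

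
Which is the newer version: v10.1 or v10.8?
v10.8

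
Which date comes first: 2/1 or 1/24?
1/24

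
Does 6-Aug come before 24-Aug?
Yes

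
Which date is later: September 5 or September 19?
September 19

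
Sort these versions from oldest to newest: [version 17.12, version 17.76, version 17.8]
[version 17.8, version 17.12, version 17.76]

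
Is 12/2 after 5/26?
Yes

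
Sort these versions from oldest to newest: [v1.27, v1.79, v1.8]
[v1.8, v1.27, v1.79]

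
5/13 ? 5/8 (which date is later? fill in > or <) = >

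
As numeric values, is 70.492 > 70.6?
False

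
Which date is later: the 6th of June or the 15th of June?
the 15th of June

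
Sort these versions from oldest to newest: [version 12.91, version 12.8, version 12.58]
[version 12.8, version 12.58, version 12.91]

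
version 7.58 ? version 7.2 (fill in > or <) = >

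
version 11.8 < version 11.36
True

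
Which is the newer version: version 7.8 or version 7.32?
version 7.32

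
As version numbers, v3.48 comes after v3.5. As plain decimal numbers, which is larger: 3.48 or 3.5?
3.5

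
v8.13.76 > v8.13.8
True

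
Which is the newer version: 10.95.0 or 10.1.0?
10.95.0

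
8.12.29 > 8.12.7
True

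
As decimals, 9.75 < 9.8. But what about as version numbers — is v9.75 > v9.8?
True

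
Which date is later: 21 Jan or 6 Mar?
6 Mar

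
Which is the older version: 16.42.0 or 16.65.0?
16.42.0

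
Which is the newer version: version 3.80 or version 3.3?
version 3.80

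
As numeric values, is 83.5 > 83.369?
True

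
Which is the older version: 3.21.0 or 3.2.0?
3.2.0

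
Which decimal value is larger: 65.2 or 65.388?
65.388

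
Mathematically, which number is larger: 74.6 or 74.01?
74.6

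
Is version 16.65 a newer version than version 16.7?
Yes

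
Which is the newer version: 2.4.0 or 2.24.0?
2.24.0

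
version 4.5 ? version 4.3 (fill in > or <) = >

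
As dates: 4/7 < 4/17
True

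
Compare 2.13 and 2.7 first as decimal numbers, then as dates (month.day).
As decimals: 2.13 < 2.7. As dates: 2/13 is later than 2/7 (day 13 > day 7).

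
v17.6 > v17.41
False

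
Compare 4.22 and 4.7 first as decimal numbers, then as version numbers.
As decimals: 4.22 < 4.7. As versions: v4.22 > v4.7 (minor version 22 > 7).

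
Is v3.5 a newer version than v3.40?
No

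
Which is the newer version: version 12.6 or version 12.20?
version 12.20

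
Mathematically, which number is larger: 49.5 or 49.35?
49.5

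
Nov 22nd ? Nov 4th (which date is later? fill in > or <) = >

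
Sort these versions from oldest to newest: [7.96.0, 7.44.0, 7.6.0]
[7.6.0, 7.44.0, 7.96.0]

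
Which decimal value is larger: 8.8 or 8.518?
8.8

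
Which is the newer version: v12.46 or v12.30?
v12.46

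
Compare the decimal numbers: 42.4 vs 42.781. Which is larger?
42.781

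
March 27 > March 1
True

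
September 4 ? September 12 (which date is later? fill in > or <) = <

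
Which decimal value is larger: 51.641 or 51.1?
51.641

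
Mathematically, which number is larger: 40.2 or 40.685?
40.685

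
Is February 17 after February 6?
Yes. Day 17 comes after day 6 in February — this is a date comparison, not a decimal one (the decimal 2.17 would be smaller than 2.6).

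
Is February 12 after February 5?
Yes. Day 12 comes after day 5 in February — this is a date comparison, not a decimal one (the decimal 2.12 would be smaller than 2.5).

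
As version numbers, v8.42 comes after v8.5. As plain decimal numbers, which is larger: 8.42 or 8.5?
8.5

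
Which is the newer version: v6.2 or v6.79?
v6.79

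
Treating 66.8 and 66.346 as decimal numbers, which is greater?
66.8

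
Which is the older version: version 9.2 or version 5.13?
version 5.13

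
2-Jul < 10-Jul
True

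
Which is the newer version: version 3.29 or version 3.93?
version 3.93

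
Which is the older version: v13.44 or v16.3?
v13.44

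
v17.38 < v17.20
False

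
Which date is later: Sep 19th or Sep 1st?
Sep 19th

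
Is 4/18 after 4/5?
Yes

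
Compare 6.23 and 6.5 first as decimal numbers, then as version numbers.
As decimals: 6.23 < 6.5. As versions: v6.23 > v6.5 (minor version 23 > 5).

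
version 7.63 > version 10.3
False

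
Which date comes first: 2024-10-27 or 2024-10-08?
2024-10-08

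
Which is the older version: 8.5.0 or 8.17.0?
8.5.0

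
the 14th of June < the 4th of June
False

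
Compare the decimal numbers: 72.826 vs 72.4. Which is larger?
72.826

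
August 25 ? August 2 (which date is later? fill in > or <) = >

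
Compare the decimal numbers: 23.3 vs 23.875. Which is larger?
23.875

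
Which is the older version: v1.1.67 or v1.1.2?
v1.1.2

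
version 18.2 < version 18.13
True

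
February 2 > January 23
True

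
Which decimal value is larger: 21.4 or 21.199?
21.4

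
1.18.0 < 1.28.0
True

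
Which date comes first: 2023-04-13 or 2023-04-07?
2023-04-07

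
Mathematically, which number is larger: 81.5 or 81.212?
81.5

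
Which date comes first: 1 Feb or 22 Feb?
1 Feb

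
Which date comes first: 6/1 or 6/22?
6/1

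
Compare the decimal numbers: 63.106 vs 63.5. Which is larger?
63.5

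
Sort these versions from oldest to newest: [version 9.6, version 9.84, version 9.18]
[version 9.6, version 9.18, version 9.84]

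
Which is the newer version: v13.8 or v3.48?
v13.8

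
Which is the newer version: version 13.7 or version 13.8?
version 13.8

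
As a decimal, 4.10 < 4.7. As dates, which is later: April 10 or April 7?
April 10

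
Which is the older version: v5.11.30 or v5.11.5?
v5.11.5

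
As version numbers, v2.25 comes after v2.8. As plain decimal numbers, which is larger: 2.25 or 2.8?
2.8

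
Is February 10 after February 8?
Yes. Day 10 comes after day 8 in February — this is a date comparison, not a decimal one (the decimal 2.10 would be smaller than 2.8).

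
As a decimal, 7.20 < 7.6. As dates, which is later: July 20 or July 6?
July 20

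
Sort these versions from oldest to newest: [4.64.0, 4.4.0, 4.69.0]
[4.4.0, 4.64.0, 4.69.0]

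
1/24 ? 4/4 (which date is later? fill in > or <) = <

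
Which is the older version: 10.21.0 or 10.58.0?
10.21.0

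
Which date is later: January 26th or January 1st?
January 26th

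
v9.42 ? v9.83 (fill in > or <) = <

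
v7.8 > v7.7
True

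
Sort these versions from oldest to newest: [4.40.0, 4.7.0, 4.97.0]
[4.7.0, 4.40.0, 4.97.0]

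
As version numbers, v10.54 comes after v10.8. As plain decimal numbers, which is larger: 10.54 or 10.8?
10.8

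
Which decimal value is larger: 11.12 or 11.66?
11.66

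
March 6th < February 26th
False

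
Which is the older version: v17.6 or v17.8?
v17.6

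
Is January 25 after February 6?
No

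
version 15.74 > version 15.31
True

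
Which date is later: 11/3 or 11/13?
11/13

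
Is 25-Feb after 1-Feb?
Yes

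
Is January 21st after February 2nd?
No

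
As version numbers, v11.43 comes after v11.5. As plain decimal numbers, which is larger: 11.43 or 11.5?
11.5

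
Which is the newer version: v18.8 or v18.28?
v18.28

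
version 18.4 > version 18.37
False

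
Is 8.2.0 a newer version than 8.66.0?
No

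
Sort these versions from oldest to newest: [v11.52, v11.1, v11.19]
[v11.1, v11.19, v11.52]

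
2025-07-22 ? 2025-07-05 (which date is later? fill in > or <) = >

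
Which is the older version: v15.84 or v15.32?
v15.32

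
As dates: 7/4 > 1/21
True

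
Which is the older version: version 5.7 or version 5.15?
version 5.7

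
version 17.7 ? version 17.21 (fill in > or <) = <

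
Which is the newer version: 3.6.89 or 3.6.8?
3.6.89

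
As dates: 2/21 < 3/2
True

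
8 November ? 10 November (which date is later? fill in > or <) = <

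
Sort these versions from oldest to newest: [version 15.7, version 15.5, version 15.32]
[version 15.5, version 15.7, version 15.32]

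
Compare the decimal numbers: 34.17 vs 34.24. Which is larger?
34.24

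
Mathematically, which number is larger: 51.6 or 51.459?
51.6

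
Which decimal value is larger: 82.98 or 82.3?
82.98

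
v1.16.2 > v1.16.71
False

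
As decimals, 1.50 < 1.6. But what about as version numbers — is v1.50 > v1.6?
True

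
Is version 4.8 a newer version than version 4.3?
Yes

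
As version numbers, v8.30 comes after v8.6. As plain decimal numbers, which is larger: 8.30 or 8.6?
8.6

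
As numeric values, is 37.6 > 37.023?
True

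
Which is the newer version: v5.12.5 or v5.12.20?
v5.12.20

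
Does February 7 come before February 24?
Yes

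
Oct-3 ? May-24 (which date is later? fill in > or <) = >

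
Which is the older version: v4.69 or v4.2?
v4.2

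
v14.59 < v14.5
False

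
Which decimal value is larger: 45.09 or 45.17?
45.17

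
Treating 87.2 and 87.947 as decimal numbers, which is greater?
87.947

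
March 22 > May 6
False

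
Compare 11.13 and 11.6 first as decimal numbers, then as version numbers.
As decimals: 11.13 < 11.6. As versions: v11.13 > v11.6 (minor version 13 > 6).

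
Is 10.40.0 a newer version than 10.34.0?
Yes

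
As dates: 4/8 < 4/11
True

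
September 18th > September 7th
True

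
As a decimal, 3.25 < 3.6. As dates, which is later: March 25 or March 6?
March 25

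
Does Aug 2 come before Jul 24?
No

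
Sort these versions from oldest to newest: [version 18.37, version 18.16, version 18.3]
[version 18.3, version 18.16, version 18.37]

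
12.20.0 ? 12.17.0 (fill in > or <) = >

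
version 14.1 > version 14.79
False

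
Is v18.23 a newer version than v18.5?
Yes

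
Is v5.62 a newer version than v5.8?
Yes. Version numbers are compared segment by segment as integers, not as decimals: minor version 62 > 8, so v5.62 > v5.8 (even though the decimal 5.62 < 5.8).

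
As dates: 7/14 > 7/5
True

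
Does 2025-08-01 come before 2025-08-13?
Yes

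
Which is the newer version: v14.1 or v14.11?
v14.11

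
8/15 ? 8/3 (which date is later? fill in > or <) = >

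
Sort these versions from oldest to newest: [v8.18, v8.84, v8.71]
[v8.18, v8.71, v8.84]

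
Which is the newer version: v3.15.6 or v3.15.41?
v3.15.41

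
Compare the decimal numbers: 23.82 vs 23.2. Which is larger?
23.82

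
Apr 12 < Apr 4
False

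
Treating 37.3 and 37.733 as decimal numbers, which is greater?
37.733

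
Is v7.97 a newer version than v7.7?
Yes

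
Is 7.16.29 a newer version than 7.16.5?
Yes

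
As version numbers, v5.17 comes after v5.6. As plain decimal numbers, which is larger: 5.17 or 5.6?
5.6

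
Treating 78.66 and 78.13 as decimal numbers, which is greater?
78.66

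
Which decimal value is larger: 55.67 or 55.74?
55.74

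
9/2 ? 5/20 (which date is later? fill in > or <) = >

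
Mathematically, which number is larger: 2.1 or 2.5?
2.5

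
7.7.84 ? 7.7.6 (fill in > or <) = >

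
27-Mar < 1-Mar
False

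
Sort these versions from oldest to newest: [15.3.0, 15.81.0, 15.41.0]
[15.3.0, 15.41.0, 15.81.0]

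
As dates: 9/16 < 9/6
False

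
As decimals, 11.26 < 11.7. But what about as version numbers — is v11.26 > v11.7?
True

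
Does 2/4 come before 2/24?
Yes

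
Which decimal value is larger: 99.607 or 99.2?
99.607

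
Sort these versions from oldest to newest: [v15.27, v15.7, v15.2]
[v15.2, v15.7, v15.27]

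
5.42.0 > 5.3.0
True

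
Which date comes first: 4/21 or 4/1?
4/1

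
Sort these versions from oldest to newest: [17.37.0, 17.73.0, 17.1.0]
[17.1.0, 17.37.0, 17.73.0]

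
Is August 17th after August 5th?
Yes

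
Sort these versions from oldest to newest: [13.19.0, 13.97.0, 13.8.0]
[13.8.0, 13.19.0, 13.97.0]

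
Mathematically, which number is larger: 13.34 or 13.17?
13.34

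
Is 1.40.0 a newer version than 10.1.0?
No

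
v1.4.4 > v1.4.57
False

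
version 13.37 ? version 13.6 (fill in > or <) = >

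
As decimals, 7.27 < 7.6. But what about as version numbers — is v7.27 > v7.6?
True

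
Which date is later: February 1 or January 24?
February 1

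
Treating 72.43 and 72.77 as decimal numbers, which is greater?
72.77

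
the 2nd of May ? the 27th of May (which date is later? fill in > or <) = <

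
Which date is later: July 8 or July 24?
July 24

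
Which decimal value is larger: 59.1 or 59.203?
59.203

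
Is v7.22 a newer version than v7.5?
Yes. Version numbers are compared segment by segment as integers, not as decimals: minor version 22 > 5, so v7.22 > v7.5 (even though the decimal 7.22 < 7.5).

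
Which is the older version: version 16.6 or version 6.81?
version 6.81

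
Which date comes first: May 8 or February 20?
February 20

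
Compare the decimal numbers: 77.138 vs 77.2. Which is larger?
77.2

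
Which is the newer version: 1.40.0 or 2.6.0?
2.6.0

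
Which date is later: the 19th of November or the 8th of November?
the 19th of November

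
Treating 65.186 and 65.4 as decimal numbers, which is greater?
65.4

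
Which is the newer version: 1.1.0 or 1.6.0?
1.6.0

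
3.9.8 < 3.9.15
True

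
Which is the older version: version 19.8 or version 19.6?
version 19.6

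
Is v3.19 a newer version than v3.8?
Yes. Version numbers are compared segment by segment as integers, not as decimals: minor version 19 > 8, so v3.19 > v3.8 (even though the decimal 3.19 < 3.8).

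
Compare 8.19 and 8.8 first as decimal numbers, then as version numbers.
As decimals: 8.19 < 8.8. As versions: v8.19 > v8.8 (minor version 19 > 8).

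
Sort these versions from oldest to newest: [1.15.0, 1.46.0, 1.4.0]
[1.4.0, 1.15.0, 1.46.0]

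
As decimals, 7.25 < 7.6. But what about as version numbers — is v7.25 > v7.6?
True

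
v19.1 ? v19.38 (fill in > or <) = <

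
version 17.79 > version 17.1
True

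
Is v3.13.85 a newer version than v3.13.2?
Yes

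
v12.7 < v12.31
True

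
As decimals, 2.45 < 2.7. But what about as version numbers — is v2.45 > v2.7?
True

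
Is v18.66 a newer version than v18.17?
Yes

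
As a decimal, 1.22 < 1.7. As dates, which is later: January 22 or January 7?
January 22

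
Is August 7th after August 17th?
No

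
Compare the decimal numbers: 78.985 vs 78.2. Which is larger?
78.985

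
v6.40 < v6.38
False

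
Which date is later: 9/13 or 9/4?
9/13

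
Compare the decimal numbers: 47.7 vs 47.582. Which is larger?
47.7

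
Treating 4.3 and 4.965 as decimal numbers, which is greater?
4.965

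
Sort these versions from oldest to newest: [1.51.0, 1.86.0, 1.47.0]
[1.47.0, 1.51.0, 1.86.0]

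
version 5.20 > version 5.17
True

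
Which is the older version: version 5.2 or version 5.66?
version 5.2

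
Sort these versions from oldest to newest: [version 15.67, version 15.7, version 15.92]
[version 15.7, version 15.67, version 15.92]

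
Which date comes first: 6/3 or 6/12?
6/3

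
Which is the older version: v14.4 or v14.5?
v14.4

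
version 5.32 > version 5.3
True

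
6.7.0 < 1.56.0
False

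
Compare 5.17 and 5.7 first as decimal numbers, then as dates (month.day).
As decimals: 5.17 < 5.7. As dates: 5/17 is later than 5/7 (day 17 > day 7).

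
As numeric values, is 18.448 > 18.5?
False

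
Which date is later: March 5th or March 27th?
March 27th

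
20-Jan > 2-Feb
False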